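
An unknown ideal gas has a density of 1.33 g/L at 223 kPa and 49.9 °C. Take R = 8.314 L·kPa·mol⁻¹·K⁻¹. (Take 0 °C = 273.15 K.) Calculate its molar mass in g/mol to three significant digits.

M ≈ 16.0 g/mol

ρ = PM/(RT) ⇒ M = ρRT/P = (1.33 × 8.314 × 323.0) / 223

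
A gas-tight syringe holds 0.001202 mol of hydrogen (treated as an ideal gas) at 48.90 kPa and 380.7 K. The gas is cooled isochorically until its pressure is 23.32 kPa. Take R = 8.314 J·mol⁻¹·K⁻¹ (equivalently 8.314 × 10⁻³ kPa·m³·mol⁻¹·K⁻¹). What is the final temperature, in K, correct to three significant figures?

T₂ ≈ 182 K

From PV = nRT: V₁ = nRT₁/P₁ = 7.780e-05 m³.
V constant ⇒ P ∝ T: V₂ = V₁; T₂ = T₁·(P₂/P₁) = 181.6 K.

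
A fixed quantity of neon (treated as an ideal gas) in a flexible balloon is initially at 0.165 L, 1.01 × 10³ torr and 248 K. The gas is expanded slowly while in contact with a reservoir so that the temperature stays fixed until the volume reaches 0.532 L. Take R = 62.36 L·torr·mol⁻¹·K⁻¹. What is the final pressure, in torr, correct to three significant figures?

P₂ ≈ 313 torr

T constant ⇒ Boyle's law P V = const: T₂ = T₁; P₂ = P₁·(V₁/V₂) = 313.3 torr.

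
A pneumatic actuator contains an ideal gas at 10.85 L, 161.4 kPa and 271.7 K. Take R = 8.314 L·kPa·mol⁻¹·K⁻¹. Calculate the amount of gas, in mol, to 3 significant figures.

PV = nRT ⇒ n = PV/(RT) = (161.4 × 10.85) / (8.314 × 271.7)

n ≈ 0.775 mol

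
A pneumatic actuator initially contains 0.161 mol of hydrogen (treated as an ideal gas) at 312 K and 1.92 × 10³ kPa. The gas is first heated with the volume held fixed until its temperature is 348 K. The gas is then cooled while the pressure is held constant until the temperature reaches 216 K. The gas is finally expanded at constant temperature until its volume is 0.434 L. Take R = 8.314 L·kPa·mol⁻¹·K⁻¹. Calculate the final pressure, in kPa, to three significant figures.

From PV = nRT: V₁ = nRT₁/P₁ = 0.2175 L.
V constant ⇒ P ∝ T: V₂ = V₁; P₂ = P₁·(T₂/T₁) = 2142 kPa.
P constant ⇒ V ∝ T: P₃ = P₂; V₃ = V₂·(T₃/T₂) = 0.1350 L.
Isothermal, so P V is constant: T₄ = T₃; P₄ = P₃·(V₃/V₄) = 666.2 kPa.

P₄ ≈ 666 kPa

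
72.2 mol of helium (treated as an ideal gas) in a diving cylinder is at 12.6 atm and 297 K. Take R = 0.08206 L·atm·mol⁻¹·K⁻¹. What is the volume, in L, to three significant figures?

PV = nRT ⇒ V = nRT/P = (72.2 × 0.08206 × 297) / 12.6

V ≈ 140 L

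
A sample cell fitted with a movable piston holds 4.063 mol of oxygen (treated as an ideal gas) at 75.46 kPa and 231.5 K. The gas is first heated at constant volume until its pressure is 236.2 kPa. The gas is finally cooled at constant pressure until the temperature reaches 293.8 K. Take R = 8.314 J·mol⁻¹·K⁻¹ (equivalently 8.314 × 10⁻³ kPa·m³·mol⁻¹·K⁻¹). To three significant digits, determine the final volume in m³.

V₃ ≈ 0.0420 m³

From PV = nRT: V₁ = nRT₁/P₁ = 0.1036 m³.
Isochoric, so P/T is constant: V₂ = V₁; T₂ = T₁·(P₂/P₁) = 724.6 K.
Isobaric, so V/T is constant: P₃ = P₂; V₃ = V₂·(T₃/T₂) = 0.04202 m³.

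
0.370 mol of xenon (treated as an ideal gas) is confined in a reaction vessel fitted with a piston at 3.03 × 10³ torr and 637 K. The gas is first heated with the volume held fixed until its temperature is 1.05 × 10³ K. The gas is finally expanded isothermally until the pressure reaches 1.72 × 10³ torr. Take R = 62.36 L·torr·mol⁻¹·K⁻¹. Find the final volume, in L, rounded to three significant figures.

V₃ ≈ 14.1 L

From PV = nRT: V₁ = nRT₁/P₁ = 4.851 L.
Isochoric, so P/T is constant: V₂ = V₁; P₂ = P₁·(T₂/T₁) = 4995 torr.
T constant ⇒ Boyle's law P V = const: T₃ = T₂; V₃ = V₂·(P₂/P₃) = 14.09 L.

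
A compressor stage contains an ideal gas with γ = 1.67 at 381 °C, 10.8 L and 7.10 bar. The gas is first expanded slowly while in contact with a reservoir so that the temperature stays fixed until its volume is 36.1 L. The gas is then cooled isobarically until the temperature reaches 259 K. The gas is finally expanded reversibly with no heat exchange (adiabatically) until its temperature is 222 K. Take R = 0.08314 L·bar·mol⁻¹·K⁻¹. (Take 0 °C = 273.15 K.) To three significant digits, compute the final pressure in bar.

P₄ ≈ 1.45 bar

Convert: T₁ = 654.1 K.
T constant ⇒ Boyle's law P V = const: T₂ = T₁; P₂ = P₁·(V₁/V₂) = 2.124 bar.
Isobaric, so V/T is constant: P₃ = P₂; V₃ = V₂·(T₃/T₂) = 14.29 L.
Adiabatic (γ = 1.67), T V^(γ−1) and P V^γ constant: P₄ = P₃·(T₄/T₃)^(γ/(γ−1)) = 1.446 bar; V₄ = V₃·(T₃/T₄)^(1/(γ−1)) = 17.99 L.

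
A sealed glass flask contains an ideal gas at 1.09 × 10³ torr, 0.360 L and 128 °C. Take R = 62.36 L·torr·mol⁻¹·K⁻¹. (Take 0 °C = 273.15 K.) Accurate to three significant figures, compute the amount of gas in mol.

Convert: T = 401.15 K.
PV = nRT ⇒ n = PV/(RT) = (1.09e+03 × 0.360) / (62.36 × 401.15)

n ≈ 0.0157 mol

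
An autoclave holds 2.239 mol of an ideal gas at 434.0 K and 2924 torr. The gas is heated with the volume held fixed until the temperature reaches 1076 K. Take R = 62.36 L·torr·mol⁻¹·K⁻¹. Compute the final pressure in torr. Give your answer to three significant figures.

From PV = nRT: V₁ = nRT₁/P₁ = 20.72 L.
V constant ⇒ P ∝ T: V₂ = V₁; P₂ = P₁·(T₂/T₁) = 7249 torr.

P₂ ≈ 7.25e+03 torr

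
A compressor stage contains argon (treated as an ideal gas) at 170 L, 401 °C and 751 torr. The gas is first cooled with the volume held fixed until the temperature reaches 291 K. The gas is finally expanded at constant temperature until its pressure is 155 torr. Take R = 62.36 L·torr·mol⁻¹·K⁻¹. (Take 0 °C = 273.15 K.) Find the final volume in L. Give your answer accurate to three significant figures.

V₃ ≈ 356 L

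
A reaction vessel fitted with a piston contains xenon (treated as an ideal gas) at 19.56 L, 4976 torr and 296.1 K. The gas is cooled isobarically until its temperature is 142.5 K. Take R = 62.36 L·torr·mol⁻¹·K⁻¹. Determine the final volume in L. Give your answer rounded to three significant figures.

Isobaric, so V/T is constant: P₂ = P₁; V₂ = V₁·(T₂/T₁) = 9.413 L.

V₂ ≈ 9.41 L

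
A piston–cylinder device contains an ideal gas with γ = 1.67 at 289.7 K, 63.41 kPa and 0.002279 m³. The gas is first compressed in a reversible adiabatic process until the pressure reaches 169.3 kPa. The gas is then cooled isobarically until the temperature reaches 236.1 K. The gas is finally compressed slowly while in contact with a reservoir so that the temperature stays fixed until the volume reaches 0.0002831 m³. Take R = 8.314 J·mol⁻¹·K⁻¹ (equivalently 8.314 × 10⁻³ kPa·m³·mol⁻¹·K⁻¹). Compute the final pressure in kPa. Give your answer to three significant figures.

Adiabatic (γ = 1.67), T V^(γ−1) and P V^γ constant: T₂ = T₁·(P₂/P₁)^((γ−1)/γ) = 429.6 K; V₂ = V₁·(P₁/P₂)^(1/γ) = 0.001266 m³.
P constant ⇒ V ∝ T: P₃ = P₂; V₃ = V₂·(T₃/T₂) = 0.0006957 m³.
T constant ⇒ Boyle's law P V = const: T₄ = T₃; P₄ = P₃·(V₃/V₄) = 416.0 kPa.

P₄ ≈ 416 kPa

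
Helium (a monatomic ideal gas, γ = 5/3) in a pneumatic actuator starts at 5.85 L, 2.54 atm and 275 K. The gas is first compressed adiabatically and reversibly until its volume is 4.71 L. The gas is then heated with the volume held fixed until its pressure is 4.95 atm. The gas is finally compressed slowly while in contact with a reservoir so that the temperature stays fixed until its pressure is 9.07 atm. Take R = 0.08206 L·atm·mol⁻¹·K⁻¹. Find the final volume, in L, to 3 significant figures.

V₄ ≈ 2.57 L

Reversible adiabatic, γ = 5/3: T₂ = T₁·(V₁/V₂)^(γ−1) = 317.8 K; P₂ = P₁·(V₁/V₂)^γ = 3.645 atm.
Isochoric, so P/T is constant: V₃ = V₂; T₃ = T₂·(P₃/P₂) = 431.5 K.
Isothermal, so P V is constant: T₄ = T₃; V₄ = V₃·(P₃/P₄) = 2.571 L.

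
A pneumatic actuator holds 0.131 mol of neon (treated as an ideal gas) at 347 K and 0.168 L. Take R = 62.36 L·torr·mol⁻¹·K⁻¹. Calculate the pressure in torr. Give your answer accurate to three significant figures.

P ≈ 1.69e+04 torr

PV = nRT ⇒ P = nRT/V = (0.131 × 62.36 × 347) / 0.168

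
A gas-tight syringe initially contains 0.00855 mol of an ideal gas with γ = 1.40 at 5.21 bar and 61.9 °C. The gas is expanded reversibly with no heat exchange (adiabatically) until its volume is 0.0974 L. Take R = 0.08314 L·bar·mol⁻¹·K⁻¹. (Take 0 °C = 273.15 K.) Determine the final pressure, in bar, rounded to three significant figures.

Convert: T₁ = 335.0 K.
From PV = nRT: V₁ = nRT₁/P₁ = 0.04571 L.
Reversible adiabatic, γ = 1.40: T₂ = T₁·(V₁/V₂)^(γ−1) = 247.6 K; P₂ = P₁·(V₁/V₂)^γ = 1.807 bar.

P₂ ≈ 1.81 bar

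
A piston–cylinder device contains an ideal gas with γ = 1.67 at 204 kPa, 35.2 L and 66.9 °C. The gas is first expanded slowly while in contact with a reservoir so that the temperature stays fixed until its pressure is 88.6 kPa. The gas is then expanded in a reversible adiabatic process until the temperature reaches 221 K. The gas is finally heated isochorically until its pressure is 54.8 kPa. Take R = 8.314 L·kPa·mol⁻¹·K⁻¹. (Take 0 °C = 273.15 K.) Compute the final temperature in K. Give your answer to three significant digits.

Convert: T₁ = 340.0 K.
T constant ⇒ Boyle's law P V = const: T₂ = T₁; V₂ = V₁·(P₁/P₂) = 81.05 L.
Reversible adiabatic, γ = 1.67: P₃ = P₂·(T₃/T₂)^(γ/(γ−1)) = 30.27 kPa; V₃ = V₂·(T₂/T₃)^(1/(γ−1)) = 154.2 L.
V constant ⇒ P ∝ T: V₄ = V₃; T₄ = T₃·(P₄/P₃) = 400.1 K.

T₄ ≈ 400 K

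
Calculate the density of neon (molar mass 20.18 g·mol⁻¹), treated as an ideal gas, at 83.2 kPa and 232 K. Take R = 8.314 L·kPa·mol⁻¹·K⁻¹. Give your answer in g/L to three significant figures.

ρ ≈ 0.870 g/L

ρ = PM/(RT) = (83.2 × 20.18) / (8.314 × 232.0)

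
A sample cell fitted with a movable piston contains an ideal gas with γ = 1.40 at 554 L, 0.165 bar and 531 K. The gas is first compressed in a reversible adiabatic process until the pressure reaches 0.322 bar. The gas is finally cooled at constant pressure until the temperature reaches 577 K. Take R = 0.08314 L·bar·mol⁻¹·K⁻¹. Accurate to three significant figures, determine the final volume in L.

V₃ ≈ 308 L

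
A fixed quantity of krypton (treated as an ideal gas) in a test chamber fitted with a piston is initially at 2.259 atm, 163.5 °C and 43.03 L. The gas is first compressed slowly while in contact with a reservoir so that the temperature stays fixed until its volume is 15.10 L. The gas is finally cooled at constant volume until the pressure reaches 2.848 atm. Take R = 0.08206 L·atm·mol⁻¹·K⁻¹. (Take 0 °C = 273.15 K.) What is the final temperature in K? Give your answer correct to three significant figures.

T₃ ≈ 193 K

Convert: T₁ = 436.6 K.
T constant ⇒ Boyle's law P V = const: T₂ = T₁; P₂ = P₁·(V₁/V₂) = 6.437 atm.
Isochoric, so P/T is constant: V₃ = V₂; T₃ = T₂·(P₃/P₂) = 193.2 K.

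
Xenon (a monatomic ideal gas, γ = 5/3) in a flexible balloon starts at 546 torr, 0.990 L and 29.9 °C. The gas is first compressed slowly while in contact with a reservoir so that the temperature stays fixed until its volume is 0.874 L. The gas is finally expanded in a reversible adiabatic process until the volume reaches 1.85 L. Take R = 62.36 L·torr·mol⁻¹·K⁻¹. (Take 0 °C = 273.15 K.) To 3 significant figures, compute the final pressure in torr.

Convert: T₁ = 303.0 K.
T constant ⇒ Boyle's law P V = const: T₂ = T₁; P₂ = P₁·(V₁/V₂) = 618.5 torr.
Adiabatic (γ = 5/3), T V^(γ−1) and P V^γ constant: T₃ = T₂·(V₂/V₃)^(γ−1) = 183.8 K; P₃ = P₂·(V₂/V₃)^γ = 177.2 torr.

P₃ ≈ 177 torr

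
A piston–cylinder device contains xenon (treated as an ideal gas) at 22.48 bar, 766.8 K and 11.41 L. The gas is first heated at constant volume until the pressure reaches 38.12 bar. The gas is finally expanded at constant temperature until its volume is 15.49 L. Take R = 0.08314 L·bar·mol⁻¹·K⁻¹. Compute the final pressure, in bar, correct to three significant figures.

P₃ ≈ 28.1 bar

V constant ⇒ P ∝ T: V₂ = V₁; T₂ = T₁·(P₂/P₁) = 1300 K.
Isothermal, so P V is constant: T₃ = T₂; P₃ = P₂·(V₂/V₃) = 28.08 bar.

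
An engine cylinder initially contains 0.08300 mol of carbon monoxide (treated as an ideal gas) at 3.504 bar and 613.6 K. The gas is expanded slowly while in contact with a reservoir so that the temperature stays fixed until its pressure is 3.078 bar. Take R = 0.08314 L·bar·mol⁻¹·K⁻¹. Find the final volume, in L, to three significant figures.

From PV = nRT: V₁ = nRT₁/P₁ = 1.208 L.
T constant ⇒ Boyle's law P V = const: T₂ = T₁; V₂ = V₁·(P₁/P₂) = 1.376 L.

V₂ ≈ 1.38 L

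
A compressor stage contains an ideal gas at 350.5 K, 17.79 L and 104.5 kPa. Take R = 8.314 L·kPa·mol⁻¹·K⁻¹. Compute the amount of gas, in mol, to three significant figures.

n ≈ 0.638 mol

PV = nRT ⇒ n = PV/(RT) = (104.5 × 17.79) / (8.314 × 350.5)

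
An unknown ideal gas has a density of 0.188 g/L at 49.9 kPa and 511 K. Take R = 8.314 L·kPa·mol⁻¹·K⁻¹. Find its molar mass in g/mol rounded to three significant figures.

ρ = PM/(RT) ⇒ M = ρRT/P = (0.188 × 8.314 × 511.0) / 49.9

M ≈ 16.0 g/mol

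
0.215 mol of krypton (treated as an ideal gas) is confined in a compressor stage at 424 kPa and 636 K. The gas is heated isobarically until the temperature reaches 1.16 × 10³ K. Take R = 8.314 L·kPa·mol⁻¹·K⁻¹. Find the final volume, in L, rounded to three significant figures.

V₂ ≈ 4.89 L

From PV = nRT: V₁ = nRT₁/P₁ = 2.681 L.
Isobaric, so V/T is constant: P₂ = P₁; V₂ = V₁·(T₂/T₁) = 4.890 L.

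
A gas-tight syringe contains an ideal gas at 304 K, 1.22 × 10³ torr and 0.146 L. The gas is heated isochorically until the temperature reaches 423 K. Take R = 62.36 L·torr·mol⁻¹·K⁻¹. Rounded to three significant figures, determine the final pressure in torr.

V constant ⇒ P ∝ T: V₂ = V₁; P₂ = P₁·(T₂/T₁) = 1698 torr.

P₂ ≈ 1.70e+03 torr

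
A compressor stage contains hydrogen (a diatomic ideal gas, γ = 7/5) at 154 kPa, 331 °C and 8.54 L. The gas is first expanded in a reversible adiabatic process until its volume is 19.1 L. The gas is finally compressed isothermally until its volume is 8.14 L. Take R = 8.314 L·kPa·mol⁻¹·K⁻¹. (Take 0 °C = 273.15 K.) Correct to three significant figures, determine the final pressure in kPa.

Convert: T₁ = 604.1 K.
Reversible adiabatic, γ = 7/5: T₂ = T₁·(V₁/V₂)^(γ−1) = 437.8 K; P₂ = P₁·(V₁/V₂)^γ = 49.90 kPa.
Isothermal, so P V is constant: T₃ = T₂; P₃ = P₂·(V₂/V₃) = 117.1 kPa.

P₃ ≈ 117 kPa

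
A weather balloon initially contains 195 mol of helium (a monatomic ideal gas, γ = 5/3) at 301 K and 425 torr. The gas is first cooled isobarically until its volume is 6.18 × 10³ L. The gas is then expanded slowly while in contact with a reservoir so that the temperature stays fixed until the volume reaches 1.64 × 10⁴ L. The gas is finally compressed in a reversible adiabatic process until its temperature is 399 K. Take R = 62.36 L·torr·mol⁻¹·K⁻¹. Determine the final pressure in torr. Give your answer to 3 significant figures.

From PV = nRT: V₁ = nRT₁/P₁ = 8612 L.
P constant ⇒ V ∝ T: P₂ = P₁; T₂ = T₁·(V₂/V₁) = 216.0 K.
Isothermal, so P V is constant: T₃ = T₂; P₃ = P₂·(V₂/V₃) = 160.2 torr.
Adiabatic (γ = 5/3), T V^(γ−1) and P V^γ constant: P₄ = P₃·(T₄/T₃)^(γ/(γ−1)) = 742.8 torr; V₄ = V₃·(T₃/T₄)^(1/(γ−1)) = 6532 L.

P₄ ≈ 743 torr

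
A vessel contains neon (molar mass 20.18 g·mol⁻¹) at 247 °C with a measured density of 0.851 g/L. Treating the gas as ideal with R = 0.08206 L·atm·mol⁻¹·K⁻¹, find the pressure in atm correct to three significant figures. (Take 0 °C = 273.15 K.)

P ≈ 1.80 atm

ρ = PM/(RT) ⇒ P = ρRT/M = (0.851 × 0.08206 × 520.1) / 20.18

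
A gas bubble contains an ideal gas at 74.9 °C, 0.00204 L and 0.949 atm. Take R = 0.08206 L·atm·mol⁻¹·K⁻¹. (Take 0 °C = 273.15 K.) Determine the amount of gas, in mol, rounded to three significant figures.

n ≈ 6.78e-05 mol

Convert: T = 348.05 K.
PV = nRT ⇒ n = PV/(RT) = (0.949 × 0.00204) / (0.08206 × 348.05)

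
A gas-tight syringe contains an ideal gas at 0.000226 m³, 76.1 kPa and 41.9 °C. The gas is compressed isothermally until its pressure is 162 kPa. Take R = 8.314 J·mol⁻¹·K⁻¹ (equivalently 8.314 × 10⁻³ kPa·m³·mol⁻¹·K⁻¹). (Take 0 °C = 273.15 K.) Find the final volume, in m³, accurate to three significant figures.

Convert: T₁ = 315.0 K.
Isothermal, so P V is constant: T₂ = T₁; V₂ = V₁·(P₁/P₂) = 0.0001062 m³.

V₂ ≈ 0.000106 m³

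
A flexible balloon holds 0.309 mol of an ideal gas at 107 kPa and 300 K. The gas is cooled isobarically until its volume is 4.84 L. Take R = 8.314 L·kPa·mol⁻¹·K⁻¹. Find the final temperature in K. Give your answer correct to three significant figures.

T₂ ≈ 202 K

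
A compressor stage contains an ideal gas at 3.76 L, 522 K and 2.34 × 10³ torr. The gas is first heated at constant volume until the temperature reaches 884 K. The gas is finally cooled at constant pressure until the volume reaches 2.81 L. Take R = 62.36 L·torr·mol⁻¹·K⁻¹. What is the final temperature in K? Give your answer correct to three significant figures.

Isochoric, so P/T is constant: V₂ = V₁; P₂ = P₁·(T₂/T₁) = 3963 torr.
Isobaric, so V/T is constant: P₃ = P₂; T₃ = T₂·(V₃/V₂) = 660.6 K.

T₃ ≈ 661 K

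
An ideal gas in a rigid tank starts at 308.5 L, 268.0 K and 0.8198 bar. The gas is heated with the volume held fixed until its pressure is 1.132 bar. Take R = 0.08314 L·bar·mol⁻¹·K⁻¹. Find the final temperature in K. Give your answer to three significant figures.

V constant ⇒ P ∝ T: V₂ = V₁; T₂ = T₁·(P₂/P₁) = 370.1 K.

T₂ ≈ 370 K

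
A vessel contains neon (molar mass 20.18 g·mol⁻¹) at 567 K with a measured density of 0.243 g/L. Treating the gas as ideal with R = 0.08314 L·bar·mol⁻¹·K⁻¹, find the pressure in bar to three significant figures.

P ≈ 0.568 bar

ρ = PM/(RT) ⇒ P = ρRT/M = (0.243 × 0.08314 × 567.0) / 20.18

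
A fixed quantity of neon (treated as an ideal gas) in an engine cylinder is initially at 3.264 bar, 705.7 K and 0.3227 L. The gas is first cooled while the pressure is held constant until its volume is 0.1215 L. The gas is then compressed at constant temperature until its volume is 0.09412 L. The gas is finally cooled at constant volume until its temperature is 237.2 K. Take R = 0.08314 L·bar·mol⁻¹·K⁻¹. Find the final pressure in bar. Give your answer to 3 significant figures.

P₄ ≈ 3.76 bar

P constant ⇒ V ∝ T: P₂ = P₁; T₂ = T₁·(V₂/V₁) = 265.7 K.
T constant ⇒ Boyle's law P V = const: T₃ = T₂; P₃ = P₂·(V₂/V₃) = 4.214 bar.
V constant ⇒ P ∝ T: V₄ = V₃; P₄ = P₃·(T₄/T₃) = 3.762 bar.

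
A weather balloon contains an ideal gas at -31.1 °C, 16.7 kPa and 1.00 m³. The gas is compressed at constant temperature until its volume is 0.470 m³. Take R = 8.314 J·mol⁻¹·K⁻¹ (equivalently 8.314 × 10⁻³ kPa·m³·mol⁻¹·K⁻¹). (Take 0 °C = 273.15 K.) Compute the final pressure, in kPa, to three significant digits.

P₂ ≈ 35.5 kPa

Convert: T₁ = 242.0 K.
T constant ⇒ Boyle's law P V = const: T₂ = T₁; P₂ = P₁·(V₁/V₂) = 35.53 kPa.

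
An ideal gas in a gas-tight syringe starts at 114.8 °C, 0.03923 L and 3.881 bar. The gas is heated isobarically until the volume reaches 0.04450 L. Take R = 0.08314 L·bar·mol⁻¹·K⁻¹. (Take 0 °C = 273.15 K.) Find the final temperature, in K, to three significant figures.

T₂ ≈ 440 K

Convert: T₁ = 387.9 K.
P constant ⇒ V ∝ T: P₂ = P₁; T₂ = T₁·(V₂/V₁) = 440.1 K.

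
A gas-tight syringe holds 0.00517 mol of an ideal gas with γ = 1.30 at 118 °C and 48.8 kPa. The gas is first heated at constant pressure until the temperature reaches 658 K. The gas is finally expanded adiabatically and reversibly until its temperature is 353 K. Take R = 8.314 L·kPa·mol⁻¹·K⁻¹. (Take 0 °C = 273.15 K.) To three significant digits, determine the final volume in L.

V₃ ≈ 4.62 L

Convert: T₁ = 391.1 K.
From PV = nRT: V₁ = nRT₁/P₁ = 0.3445 L.
P constant ⇒ V ∝ T: P₂ = P₁; V₂ = V₁·(T₂/T₁) = 0.5796 L.
Reversible adiabatic, γ = 1.30: P₃ = P₂·(T₃/T₂)^(γ/(γ−1)) = 3.284 kPa; V₃ = V₂·(T₂/T₃)^(1/(γ−1)) = 4.620 L.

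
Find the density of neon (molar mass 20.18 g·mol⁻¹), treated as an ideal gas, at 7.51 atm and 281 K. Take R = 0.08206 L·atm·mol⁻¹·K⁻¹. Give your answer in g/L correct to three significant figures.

ρ ≈ 6.57 g/L

ρ = PM/(RT) = (7.51 × 20.18) / (0.08206 × 281.0)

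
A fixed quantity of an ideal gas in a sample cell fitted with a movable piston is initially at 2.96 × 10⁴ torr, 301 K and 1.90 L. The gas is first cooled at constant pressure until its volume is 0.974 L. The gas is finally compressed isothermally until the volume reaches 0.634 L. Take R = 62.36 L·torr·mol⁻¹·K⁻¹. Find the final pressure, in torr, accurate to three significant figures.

P₃ ≈ 4.55e+04 torr

Isobaric, so V/T is constant: P₂ = P₁; T₂ = T₁·(V₂/V₁) = 154.3 K.
Isothermal, so P V is constant: T₃ = T₂; P₃ = P₂·(V₂/V₃) = 4.547e+04 torr.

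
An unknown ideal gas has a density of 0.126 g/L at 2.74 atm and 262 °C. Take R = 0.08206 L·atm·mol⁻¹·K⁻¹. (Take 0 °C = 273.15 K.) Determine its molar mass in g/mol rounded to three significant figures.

M ≈ 2.02 g/mol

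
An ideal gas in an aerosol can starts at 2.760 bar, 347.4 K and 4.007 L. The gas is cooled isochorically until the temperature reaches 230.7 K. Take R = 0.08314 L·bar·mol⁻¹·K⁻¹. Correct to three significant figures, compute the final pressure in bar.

Isochoric, so P/T is constant: V₂ = V₁; P₂ = P₁·(T₂/T₁) = 1.833 bar.

P₂ ≈ 1.83 bar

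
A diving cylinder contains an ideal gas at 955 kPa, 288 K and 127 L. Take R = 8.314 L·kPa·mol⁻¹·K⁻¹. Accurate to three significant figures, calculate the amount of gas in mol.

PV = nRT ⇒ n = PV/(RT) = (955 × 127) / (8.314 × 288)

n ≈ 50.7 mol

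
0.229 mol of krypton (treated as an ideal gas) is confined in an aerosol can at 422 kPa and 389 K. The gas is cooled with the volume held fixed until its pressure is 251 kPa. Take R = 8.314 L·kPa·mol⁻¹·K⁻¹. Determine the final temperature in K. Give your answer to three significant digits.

T₂ ≈ 231 K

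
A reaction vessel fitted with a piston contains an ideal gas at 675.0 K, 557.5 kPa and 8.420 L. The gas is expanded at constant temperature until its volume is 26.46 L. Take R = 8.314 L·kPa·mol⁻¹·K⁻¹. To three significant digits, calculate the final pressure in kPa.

P₂ ≈ 177 kPa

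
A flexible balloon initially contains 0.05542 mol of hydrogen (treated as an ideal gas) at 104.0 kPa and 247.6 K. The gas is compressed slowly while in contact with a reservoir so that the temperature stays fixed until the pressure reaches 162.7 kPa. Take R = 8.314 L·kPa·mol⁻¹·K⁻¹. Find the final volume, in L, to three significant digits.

From PV = nRT: V₁ = nRT₁/P₁ = 1.097 L.
Isothermal, so P V is constant: T₂ = T₁; V₂ = V₁·(P₁/P₂) = 0.7012 L.

V₂ ≈ 0.701 L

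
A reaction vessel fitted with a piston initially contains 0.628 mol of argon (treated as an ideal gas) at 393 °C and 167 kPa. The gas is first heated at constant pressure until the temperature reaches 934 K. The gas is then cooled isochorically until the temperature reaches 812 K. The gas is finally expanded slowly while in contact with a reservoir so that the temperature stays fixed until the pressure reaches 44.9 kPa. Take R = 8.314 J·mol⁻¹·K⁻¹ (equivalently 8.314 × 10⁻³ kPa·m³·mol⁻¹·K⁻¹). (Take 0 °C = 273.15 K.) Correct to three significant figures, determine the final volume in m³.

Convert: T₁ = 666.1 K.
From PV = nRT: V₁ = nRT₁/P₁ = 0.02083 m³.
Isobaric, so V/T is constant: P₂ = P₁; V₂ = V₁·(T₂/T₁) = 0.02920 m³.
V constant ⇒ P ∝ T: V₃ = V₂; P₃ = P₂·(T₃/T₂) = 145.2 kPa.
Isothermal, so P V is constant: T₄ = T₃; V₄ = V₃·(P₃/P₄) = 0.09442 m³.

V₄ ≈ 0.0944 m³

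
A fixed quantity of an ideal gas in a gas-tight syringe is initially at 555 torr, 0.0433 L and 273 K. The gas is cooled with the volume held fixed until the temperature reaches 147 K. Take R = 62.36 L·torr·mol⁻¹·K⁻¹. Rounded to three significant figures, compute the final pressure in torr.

P₂ ≈ 299 torr

Isochoric, so P/T is constant: V₂ = V₁; P₂ = P₁·(T₂/T₁) = 298.8 torr.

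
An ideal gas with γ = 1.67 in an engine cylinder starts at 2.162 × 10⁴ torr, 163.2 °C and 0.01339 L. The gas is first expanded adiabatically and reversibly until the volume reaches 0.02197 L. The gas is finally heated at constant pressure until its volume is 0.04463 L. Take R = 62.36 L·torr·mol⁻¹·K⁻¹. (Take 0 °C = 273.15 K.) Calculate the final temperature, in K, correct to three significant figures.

Convert: T₁ = 436.3 K.
Adiabatic (γ = 1.67), T V^(γ−1) and P V^γ constant: T₂ = T₁·(V₁/V₂)^(γ−1) = 313.1 K; P₂ = P₁·(V₁/V₂)^γ = 9456 torr.
P constant ⇒ V ∝ T: P₃ = P₂; T₃ = T₂·(V₃/V₂) = 636.1 K.

T₃ ≈ 636 K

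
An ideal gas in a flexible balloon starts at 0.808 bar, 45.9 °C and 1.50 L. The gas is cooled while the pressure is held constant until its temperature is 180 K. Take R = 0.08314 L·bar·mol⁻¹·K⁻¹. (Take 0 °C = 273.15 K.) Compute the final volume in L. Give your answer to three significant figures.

Convert: T₁ = 319.0 K.
Isobaric, so V/T is constant: P₂ = P₁; V₂ = V₁·(T₂/T₁) = 0.8463 L.

V₂ ≈ 0.846 L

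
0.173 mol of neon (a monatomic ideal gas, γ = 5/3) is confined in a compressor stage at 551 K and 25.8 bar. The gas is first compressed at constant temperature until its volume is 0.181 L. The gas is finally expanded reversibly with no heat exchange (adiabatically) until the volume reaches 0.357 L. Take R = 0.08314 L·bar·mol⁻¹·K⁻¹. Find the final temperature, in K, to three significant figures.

From PV = nRT: V₁ = nRT₁/P₁ = 0.3072 L.
Isothermal, so P V is constant: T₂ = T₁; P₂ = P₁·(V₁/V₂) = 43.79 bar.
Reversible adiabatic, γ = 5/3: T₃ = T₂·(V₂/V₃)^(γ−1) = 350.3 K; P₃ = P₂·(V₂/V₃)^γ = 14.11 bar.

T₃ ≈ 350 K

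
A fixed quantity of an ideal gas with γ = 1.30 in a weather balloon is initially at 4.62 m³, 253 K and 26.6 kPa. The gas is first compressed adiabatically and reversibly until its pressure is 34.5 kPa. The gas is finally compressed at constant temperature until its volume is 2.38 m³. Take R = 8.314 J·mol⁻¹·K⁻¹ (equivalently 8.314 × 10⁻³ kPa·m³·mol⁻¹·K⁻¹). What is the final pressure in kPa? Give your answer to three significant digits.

P₃ ≈ 54.8 kPa

Adiabatic (γ = 1.30), T V^(γ−1) and P V^γ constant: T₂ = T₁·(P₂/P₁)^((γ−1)/γ) = 268.6 K; V₂ = V₁·(P₁/P₂)^(1/γ) = 3.782 m³.
Isothermal, so P V is constant: T₃ = T₂; P₃ = P₂·(V₂/V₃) = 54.83 kPa.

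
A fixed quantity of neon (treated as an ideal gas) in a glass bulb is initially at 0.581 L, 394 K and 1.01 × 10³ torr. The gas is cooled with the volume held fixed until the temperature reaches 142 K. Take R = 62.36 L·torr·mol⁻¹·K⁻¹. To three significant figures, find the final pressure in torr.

P₂ ≈ 364 torr

Isochoric, so P/T is constant: V₂ = V₁; P₂ = P₁·(T₂/T₁) = 364.0 torr.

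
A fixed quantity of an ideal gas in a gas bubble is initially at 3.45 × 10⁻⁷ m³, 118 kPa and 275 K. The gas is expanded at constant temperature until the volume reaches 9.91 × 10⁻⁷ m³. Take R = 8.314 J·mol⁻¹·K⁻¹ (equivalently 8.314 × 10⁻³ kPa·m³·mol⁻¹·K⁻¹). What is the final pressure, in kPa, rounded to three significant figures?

Isothermal, so P V is constant: T₂ = T₁; P₂ = P₁·(V₁/V₂) = 41.08 kPa.

P₂ ≈ 41.1 kPa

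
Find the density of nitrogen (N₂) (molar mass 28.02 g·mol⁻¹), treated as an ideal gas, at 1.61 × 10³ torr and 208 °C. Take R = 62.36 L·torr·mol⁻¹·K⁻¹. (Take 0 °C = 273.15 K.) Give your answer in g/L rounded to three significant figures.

ρ ≈ 1.50 g/L

ρ = PM/(RT) = (1.61e+03 × 28.02) / (62.36 × 481.1)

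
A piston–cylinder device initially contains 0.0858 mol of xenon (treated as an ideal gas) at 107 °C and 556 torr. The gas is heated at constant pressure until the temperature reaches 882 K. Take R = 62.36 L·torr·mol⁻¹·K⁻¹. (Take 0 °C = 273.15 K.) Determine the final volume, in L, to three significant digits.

V₂ ≈ 8.49 L

Convert: T₁ = 380.1 K.
From PV = nRT: V₁ = nRT₁/P₁ = 3.658 L.
Isobaric, so V/T is constant: P₂ = P₁; V₂ = V₁·(T₂/T₁) = 8.488 L.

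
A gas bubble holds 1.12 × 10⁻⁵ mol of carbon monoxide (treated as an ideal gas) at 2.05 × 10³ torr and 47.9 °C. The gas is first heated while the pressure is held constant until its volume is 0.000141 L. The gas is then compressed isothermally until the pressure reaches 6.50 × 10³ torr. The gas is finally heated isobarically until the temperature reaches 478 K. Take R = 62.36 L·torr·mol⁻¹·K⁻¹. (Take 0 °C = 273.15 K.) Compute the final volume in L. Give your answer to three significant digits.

Convert: T₁ = 321.0 K.
From PV = nRT: V₁ = nRT₁/P₁ = 0.0001094 L.
Isobaric, so V/T is constant: P₂ = P₁; T₂ = T₁·(V₂/V₁) = 413.9 K.
T constant ⇒ Boyle's law P V = const: T₃ = T₂; V₃ = V₂·(P₂/P₃) = 4.447e-05 L.
Isobaric, so V/T is constant: P₄ = P₃; V₄ = V₃·(T₄/T₃) = 5.136e-05 L.

V₄ ≈ 5.14e-05 L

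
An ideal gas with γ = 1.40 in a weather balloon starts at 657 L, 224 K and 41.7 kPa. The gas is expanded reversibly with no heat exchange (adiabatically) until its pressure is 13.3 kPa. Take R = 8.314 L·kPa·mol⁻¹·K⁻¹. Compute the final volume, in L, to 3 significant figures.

V₂ ≈ 1.49e+03 L

Adiabatic (γ = 1.40), T V^(γ−1) and P V^γ constant: T₂ = T₁·(P₂/P₁)^((γ−1)/γ) = 161.6 K; V₂ = V₁·(P₁/P₂)^(1/γ) = 1486 L.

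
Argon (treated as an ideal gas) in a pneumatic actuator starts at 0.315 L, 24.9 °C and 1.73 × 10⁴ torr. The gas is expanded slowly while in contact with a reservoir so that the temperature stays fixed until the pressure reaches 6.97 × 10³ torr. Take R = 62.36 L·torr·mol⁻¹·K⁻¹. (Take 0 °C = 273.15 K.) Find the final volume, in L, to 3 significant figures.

V₂ ≈ 0.782 L

Convert: T₁ = 298.0 K.
T constant ⇒ Boyle's law P V = const: T₂ = T₁; V₂ = V₁·(P₁/P₂) = 0.7819 L.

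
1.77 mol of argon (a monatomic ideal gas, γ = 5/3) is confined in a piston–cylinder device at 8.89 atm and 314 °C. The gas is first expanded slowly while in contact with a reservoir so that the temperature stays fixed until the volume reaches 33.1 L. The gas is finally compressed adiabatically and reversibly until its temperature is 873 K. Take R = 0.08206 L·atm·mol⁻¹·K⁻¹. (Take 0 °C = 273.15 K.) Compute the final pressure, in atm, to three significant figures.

Convert: T₁ = 587.1 K.
From PV = nRT: V₁ = nRT₁/P₁ = 9.593 L.
Isothermal, so P V is constant: T₂ = T₁; P₂ = P₁·(V₁/V₂) = 2.576 atm.
Adiabatic (γ = 5/3), T V^(γ−1) and P V^γ constant: P₃ = P₂·(T₃/T₂)^(γ/(γ−1)) = 6.945 atm; V₃ = V₂·(T₂/T₃)^(1/(γ−1)) = 18.26 L.

P₃ ≈ 6.95 atm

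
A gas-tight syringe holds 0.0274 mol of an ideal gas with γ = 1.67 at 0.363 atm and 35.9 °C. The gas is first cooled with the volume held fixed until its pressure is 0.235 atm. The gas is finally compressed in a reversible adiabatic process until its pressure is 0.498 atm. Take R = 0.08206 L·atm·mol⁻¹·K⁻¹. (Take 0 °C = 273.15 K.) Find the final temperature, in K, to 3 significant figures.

T₃ ≈ 270 K

Convert: T₁ = 309.0 K.
From PV = nRT: V₁ = nRT₁/P₁ = 1.914 L.
V constant ⇒ P ∝ T: V₂ = V₁; T₂ = T₁·(P₂/P₁) = 200.1 K.
Reversible adiabatic, γ = 1.67: T₃ = T₂·(P₃/P₂)^((γ−1)/γ) = 270.4 K; V₃ = V₂·(P₂/P₃)^(1/γ) = 1.221 L.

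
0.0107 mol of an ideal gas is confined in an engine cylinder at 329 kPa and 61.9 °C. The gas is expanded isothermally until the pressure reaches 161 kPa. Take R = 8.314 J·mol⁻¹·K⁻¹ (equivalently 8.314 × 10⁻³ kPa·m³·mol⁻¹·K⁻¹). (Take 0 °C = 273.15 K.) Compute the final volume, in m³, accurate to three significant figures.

V₂ ≈ 0.000185 m³

Convert: T₁ = 335.0 K.
From PV = nRT: V₁ = nRT₁/P₁ = 9.060e-05 m³.
Isothermal, so P V is constant: T₂ = T₁; V₂ = V₁·(P₁/P₂) = 0.0001851 m³.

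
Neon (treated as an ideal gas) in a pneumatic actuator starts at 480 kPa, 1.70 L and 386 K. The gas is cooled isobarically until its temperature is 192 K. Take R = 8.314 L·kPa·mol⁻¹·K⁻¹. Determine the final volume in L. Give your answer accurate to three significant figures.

V₂ ≈ 0.846 L

P constant ⇒ V ∝ T: P₂ = P₁; V₂ = V₁·(T₂/T₁) = 0.8456 L.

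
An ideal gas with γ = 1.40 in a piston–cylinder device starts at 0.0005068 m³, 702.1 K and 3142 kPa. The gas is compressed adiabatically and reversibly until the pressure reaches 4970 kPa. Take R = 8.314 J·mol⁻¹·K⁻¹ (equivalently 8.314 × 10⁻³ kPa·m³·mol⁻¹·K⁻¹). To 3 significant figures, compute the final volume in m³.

V₂ ≈ 0.000365 m³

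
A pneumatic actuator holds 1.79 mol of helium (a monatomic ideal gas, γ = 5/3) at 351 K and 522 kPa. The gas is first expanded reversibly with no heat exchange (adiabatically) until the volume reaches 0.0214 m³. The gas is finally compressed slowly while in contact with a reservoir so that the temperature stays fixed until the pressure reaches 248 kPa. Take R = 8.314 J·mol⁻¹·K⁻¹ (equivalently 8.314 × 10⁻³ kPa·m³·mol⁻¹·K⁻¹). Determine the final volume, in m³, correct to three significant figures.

From PV = nRT: V₁ = nRT₁/P₁ = 0.01001 m³.
Reversible adiabatic, γ = 5/3: T₂ = T₁·(V₁/V₂)^(γ−1) = 211.5 K; P₂ = P₁·(V₁/V₂)^γ = 147.1 kPa.
T constant ⇒ Boyle's law P V = const: T₃ = T₂; V₃ = V₂·(P₂/P₃) = 0.01269 m³.

V₃ ≈ 0.0127 m³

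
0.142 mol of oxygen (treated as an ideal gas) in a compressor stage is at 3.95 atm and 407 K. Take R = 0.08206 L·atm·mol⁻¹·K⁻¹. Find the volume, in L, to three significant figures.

PV = nRT ⇒ V = nRT/P = (0.142 × 0.08206 × 407) / 3.95

V ≈ 1.20 L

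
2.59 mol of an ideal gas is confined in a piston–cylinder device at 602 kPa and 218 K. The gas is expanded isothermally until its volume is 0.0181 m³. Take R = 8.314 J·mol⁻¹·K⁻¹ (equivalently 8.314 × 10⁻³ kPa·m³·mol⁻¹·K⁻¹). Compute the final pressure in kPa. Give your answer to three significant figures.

From PV = nRT: V₁ = nRT₁/P₁ = 0.007798 m³.
Isothermal, so P V is constant: T₂ = T₁; P₂ = P₁·(V₁/V₂) = 259.4 kPa.

P₂ ≈ 259 kPa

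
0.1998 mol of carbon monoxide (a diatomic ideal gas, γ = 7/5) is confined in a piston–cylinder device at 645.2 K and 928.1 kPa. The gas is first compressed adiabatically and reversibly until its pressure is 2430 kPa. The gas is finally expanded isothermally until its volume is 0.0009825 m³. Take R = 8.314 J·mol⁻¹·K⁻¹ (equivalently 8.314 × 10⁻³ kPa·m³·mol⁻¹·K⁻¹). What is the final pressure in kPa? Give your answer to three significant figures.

P₃ ≈ 1.44e+03 kPa

From PV = nRT: V₁ = nRT₁/P₁ = 0.001155 m³.
Adiabatic (γ = 7/5), T V^(γ−1) and P V^γ constant: T₂ = T₁·(P₂/P₁)^((γ−1)/γ) = 849.4 K; V₂ = V₁·(P₁/P₂)^(1/γ) = 0.0005807 m³.
Isothermal, so P V is constant: T₃ = T₂; P₃ = P₂·(V₂/V₃) = 1436 kPa.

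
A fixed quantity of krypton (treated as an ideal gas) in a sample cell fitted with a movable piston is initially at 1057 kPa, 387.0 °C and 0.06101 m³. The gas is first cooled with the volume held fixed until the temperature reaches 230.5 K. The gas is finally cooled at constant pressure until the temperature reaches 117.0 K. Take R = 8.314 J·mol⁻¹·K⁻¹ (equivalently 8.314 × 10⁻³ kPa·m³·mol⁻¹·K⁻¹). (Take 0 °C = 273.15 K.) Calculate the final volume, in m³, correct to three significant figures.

Convert: T₁ = 660.1 K.
V constant ⇒ P ∝ T: V₂ = V₁; P₂ = P₁·(T₂/T₁) = 369.1 kPa.
P constant ⇒ V ∝ T: P₃ = P₂; V₃ = V₂·(T₃/T₂) = 0.03097 m³.

V₃ ≈ 0.0310 m³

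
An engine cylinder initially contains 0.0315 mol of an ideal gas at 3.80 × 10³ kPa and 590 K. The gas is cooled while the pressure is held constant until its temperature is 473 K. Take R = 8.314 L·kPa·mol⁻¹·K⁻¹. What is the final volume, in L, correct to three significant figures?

V₂ ≈ 0.0326 L

From PV = nRT: V₁ = nRT₁/P₁ = 0.04066 L.
P constant ⇒ V ∝ T: P₂ = P₁; V₂ = V₁·(T₂/T₁) = 0.03260 L.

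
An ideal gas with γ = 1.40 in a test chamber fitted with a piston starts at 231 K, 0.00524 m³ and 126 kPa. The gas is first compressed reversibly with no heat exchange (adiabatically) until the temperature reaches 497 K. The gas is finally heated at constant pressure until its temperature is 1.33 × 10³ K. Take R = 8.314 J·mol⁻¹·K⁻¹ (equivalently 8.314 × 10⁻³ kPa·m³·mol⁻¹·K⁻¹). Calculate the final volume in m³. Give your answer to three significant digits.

Adiabatic (γ = 1.40), T V^(γ−1) and P V^γ constant: P₂ = P₁·(T₂/T₁)^(γ/(γ−1)) = 1841 kPa; V₂ = V₁·(T₁/T₂)^(1/(γ−1)) = 0.0007717 m³.
Isobaric, so V/T is constant: P₃ = P₂; V₃ = V₂·(T₃/T₂) = 0.002065 m³.

V₃ ≈ 0.00207 m³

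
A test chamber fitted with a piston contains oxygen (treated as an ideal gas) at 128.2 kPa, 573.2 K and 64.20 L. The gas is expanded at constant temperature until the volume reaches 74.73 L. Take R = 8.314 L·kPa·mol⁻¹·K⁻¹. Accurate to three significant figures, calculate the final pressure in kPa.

Isothermal, so P V is constant: T₂ = T₁; P₂ = P₁·(V₁/V₂) = 110.1 kPa.

P₂ ≈ 110 kPa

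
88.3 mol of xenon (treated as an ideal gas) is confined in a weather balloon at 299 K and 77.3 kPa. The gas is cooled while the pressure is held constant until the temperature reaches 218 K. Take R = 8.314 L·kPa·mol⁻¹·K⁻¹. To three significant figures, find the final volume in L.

From PV = nRT: V₁ = nRT₁/P₁ = 2840 L.
P constant ⇒ V ∝ T: P₂ = P₁; V₂ = V₁·(T₂/T₁) = 2070 L.

V₂ ≈ 2.07e+03 L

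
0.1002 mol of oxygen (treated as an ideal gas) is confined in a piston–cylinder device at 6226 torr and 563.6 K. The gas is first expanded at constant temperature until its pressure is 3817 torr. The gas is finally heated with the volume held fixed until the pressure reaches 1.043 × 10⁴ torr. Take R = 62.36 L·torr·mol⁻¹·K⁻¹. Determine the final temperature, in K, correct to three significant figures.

From PV = nRT: V₁ = nRT₁/P₁ = 0.5656 L.
T constant ⇒ Boyle's law P V = const: T₂ = T₁; V₂ = V₁·(P₁/P₂) = 0.9226 L.
Isochoric, so P/T is constant: V₃ = V₂; T₃ = T₂·(P₃/P₂) = 1540 K.

T₃ ≈ 1.54e+03 K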